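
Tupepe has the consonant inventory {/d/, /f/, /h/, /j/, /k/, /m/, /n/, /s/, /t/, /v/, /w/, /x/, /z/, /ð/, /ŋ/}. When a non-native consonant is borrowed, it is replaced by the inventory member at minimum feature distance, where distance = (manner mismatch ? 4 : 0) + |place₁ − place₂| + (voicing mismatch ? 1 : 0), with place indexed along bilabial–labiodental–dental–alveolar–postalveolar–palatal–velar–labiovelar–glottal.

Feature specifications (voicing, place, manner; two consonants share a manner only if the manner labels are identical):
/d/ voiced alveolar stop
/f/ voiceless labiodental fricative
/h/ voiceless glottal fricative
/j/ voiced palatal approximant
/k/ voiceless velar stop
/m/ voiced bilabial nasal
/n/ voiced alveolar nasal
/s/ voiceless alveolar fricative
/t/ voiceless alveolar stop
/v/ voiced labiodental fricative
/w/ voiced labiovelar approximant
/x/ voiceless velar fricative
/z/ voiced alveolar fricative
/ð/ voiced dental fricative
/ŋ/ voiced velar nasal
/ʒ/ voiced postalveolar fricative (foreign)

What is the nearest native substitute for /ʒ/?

z

/z/ is closest: same manner (fricative), place distance 1 (postalveolar→alveolar), same voicing; total 1. Next closest is /s/ at distance 2.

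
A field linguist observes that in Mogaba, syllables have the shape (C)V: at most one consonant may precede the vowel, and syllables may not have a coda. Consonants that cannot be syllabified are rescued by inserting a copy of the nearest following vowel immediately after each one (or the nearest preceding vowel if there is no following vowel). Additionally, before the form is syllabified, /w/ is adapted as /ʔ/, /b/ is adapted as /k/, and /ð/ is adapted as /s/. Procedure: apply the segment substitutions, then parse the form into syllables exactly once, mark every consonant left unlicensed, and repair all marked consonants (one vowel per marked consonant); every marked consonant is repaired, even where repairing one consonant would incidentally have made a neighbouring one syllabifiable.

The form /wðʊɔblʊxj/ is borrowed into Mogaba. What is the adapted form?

ʔʊsʊɔkʊlʊxʊjʊ

Substitution: /w/ → /ʔ/, /ð/ → /s/, /b/ → /k/, giving /ʔsʊɔklʊxj/.
Under (C)V, the unsyllabifiable consonants are /ʔ/, /k/, /x/, /j/ (no codas are permitted; onsets are limited to one consonant).
Each unlicensed consonant becomes the onset of a new syllable: /ʔ/ → /ʔʊ/, /k/ → /kʊ/, /x/ → /xʊ/, /j/ → /jʊ/.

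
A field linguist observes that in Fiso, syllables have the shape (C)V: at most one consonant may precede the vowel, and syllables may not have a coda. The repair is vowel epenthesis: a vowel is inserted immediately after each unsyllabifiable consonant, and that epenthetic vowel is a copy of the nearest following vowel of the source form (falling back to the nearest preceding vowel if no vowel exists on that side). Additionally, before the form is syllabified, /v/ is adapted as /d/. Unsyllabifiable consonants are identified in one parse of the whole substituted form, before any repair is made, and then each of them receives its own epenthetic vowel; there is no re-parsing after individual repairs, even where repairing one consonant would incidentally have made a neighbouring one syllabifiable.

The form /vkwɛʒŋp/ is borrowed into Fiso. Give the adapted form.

Substitution: /v/ → /d/, giving /dkwɛʒŋp/.
Syllabifying with onset maximization leaves /d/, /k/, /ʒ/, /ŋ/, /p/ stranded (no codas are permitted; onsets are limited to one consonant).
Inserting the epenthetic vowel yields /d/ → /dɛ/, /k/ → /kɛ/, /ʒ/ → /ʒɛ/, /ŋ/ → /ŋɛ/, /p/ → /pɛ/.

dɛkɛwɛʒɛŋɛpɛ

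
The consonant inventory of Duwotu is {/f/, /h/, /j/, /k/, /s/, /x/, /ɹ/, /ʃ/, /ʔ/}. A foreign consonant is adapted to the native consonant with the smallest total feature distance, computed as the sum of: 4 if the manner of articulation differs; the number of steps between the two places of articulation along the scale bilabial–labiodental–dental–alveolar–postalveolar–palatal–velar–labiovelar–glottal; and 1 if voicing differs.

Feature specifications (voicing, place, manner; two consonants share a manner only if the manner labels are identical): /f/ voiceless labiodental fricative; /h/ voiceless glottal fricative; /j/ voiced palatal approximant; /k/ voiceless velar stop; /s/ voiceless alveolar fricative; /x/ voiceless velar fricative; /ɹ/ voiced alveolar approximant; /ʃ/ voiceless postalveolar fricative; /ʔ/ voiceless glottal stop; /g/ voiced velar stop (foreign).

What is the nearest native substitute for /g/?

/k/ is closest: same manner (stop), place distance 0 (velar→velar), voicing differs (+1); total 1. Next closest is /ʔ/ at distance 3.

k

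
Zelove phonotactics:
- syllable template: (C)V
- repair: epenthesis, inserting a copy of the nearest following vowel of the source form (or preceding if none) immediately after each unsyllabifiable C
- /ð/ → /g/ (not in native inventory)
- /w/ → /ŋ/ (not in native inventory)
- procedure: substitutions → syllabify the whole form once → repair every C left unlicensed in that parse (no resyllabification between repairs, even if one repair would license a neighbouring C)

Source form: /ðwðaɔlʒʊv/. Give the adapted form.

gaŋagaɔlʊʒʊvʊ

Substitution: /ð/ → /g/, /w/ → /ŋ/, giving /gŋgaɔlʒʊv/.
Under (C)V, the unsyllabifiable consonants are /g/, /ŋ/, /l/, /v/ (no codas are permitted; onsets are limited to one consonant).
Inserting the epenthetic vowel yields /g/ → /ga/, /ŋ/ → /ŋa/, /l/ → /lʊ/, /v/ → /vʊ/.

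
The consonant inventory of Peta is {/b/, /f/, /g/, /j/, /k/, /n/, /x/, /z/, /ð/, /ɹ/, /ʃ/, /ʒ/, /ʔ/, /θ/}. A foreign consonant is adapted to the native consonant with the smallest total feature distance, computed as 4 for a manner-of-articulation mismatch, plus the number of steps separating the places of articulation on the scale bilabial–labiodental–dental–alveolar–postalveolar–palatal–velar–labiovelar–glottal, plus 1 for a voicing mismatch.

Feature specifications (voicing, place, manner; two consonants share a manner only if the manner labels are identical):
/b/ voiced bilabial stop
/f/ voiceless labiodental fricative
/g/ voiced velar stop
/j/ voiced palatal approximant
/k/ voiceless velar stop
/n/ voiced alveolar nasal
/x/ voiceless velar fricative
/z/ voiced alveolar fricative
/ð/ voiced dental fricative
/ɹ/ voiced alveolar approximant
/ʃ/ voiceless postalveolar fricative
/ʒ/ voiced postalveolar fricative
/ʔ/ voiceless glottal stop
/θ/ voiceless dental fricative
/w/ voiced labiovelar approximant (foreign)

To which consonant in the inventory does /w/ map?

/j/ is closest: same manner (approximant), place distance 2 (labiovelar→palatal), same voicing; total 2. Next closest is /ɹ/ at distance 4.

j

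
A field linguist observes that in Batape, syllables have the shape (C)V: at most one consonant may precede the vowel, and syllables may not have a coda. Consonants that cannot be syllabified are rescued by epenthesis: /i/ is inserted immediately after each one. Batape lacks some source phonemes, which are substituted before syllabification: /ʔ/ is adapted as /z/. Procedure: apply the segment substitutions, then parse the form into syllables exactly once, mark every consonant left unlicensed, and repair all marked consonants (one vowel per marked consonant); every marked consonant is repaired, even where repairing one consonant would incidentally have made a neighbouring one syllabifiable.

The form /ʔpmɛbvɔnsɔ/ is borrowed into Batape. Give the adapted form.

Substitution: /ʔ/ → /z/, giving /zpmɛbvɔnsɔ/.
The consonants /z/, /p/, /b/, /n/ cannot be parsed into a legal (C)V syllable (no codas are permitted; onsets are limited to one consonant).
Inserting the epenthetic vowel yields /z/ → /zi/, /p/ → /pi/, /b/ → /bi/, /n/ → /ni/.

zipimɛbivɔnisɔ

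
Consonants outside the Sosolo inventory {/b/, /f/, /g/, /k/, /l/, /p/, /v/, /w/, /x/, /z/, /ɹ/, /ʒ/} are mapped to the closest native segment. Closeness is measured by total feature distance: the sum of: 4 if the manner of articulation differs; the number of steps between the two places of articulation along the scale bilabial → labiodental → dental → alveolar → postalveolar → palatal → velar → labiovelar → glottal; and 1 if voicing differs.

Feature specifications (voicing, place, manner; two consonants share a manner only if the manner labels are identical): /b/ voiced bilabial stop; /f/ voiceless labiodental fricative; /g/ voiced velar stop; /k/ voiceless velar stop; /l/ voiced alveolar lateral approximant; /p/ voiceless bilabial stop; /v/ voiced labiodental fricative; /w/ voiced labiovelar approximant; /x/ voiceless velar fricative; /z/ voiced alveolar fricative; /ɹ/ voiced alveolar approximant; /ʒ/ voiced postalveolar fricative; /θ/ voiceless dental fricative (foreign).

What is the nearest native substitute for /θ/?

f

/f/ is closest: same manner (fricative), place distance 1 (dental→labiodental), same voicing; total 1. Next closest is /v/ at distance 2.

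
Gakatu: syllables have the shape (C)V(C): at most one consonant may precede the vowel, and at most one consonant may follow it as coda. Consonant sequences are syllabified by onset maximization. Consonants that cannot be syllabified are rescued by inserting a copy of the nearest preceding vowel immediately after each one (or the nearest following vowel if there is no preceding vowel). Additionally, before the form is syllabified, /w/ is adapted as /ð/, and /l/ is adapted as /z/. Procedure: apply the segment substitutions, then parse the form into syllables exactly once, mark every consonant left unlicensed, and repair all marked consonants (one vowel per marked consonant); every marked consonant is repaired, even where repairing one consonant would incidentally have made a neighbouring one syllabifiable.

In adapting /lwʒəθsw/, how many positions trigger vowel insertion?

After substitution the input is /zðʒəθsð/.
The unsyllabifiable consonants are /z/, /ð/, /s/, /ð/; each receives one epenthetic vowel.

4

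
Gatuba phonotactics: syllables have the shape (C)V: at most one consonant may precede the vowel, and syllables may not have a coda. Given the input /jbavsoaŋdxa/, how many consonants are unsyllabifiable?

4

The consonants /j/, /v/, /ŋ/, /d/ cannot be parsed into a legal (C)V syllable (no codas are permitted; onsets are limited to one consonant).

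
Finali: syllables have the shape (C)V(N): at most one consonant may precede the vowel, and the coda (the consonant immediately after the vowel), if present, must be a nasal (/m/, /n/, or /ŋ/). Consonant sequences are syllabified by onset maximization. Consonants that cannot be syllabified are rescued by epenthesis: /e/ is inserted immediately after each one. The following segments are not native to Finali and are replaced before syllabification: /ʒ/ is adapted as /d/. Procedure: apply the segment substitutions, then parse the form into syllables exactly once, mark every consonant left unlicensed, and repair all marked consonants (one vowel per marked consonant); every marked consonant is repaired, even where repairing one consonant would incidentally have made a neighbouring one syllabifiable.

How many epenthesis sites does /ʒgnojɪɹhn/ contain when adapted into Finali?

After substitution the input is /dgnojɪɹhn/.
The unsyllabifiable consonants are /d/, /g/, /ɹ/, /h/, /n/; each receives one epenthetic vowel.

5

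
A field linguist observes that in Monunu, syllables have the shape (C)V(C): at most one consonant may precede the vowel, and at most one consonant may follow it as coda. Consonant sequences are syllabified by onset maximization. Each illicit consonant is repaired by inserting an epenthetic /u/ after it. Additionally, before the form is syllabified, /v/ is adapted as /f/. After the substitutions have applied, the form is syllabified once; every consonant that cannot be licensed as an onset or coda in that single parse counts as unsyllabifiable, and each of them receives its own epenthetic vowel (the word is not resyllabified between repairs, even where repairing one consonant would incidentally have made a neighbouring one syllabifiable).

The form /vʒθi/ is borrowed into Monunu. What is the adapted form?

Substitution: /v/ → /f/, giving /fʒθi/.
Syllabifying with onset maximization leaves /f/, /ʒ/ stranded (at most one coda consonant is licensed; onsets are limited to one consonant).
Epenthesis after each stranded consonant: /f/ → /fu/, /ʒ/ → /ʒu/.

fuʒuθi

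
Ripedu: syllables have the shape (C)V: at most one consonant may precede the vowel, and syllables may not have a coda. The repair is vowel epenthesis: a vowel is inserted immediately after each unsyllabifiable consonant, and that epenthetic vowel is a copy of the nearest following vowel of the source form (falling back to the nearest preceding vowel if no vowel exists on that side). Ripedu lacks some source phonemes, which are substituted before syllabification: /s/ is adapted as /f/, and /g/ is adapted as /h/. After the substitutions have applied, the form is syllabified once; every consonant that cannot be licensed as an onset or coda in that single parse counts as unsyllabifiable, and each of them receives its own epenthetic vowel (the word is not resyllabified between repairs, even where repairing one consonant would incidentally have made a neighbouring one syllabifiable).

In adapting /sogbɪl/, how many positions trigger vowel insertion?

2

After substitution the input is /fohbɪl/.
The unsyllabifiable consonants are /h/, /l/; each receives one epenthetic vowel.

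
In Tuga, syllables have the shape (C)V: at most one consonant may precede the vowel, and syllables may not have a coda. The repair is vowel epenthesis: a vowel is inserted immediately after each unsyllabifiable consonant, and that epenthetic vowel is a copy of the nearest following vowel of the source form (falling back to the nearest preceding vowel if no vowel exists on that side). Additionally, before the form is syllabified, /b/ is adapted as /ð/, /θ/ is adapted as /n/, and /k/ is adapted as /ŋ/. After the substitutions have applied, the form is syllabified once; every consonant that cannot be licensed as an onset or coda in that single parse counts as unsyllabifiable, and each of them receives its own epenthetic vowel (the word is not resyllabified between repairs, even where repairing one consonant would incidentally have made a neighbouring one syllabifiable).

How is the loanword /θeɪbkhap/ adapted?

Substitution: /θ/ → /n/, /b/ → /ð/, /k/ → /ŋ/, giving /neɪðŋhap/.
Under (C)V, the unsyllabifiable consonants are /ð/, /ŋ/, /p/ (no codas are permitted; onsets are limited to one consonant).
Epenthesis after each stranded consonant: /ð/ → /ða/, /ŋ/ → /ŋa/, /p/ → /pa/.

neɪðaŋahapa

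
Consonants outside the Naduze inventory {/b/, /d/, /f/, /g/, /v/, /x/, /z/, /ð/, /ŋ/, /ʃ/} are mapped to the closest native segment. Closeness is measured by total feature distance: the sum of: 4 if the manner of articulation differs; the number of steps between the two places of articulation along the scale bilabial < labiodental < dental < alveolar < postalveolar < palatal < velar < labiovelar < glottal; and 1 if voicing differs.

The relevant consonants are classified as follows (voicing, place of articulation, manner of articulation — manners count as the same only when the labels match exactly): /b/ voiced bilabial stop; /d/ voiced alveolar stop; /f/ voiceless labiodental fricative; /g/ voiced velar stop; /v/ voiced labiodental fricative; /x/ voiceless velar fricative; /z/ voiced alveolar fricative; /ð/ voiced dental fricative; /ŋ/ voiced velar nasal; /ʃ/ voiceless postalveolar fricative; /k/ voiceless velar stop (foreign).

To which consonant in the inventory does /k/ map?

/g/ is closest: same manner (stop), place distance 0 (velar→velar), voicing differs (+1); total 1. Next closest is /d/ at distance 4.

g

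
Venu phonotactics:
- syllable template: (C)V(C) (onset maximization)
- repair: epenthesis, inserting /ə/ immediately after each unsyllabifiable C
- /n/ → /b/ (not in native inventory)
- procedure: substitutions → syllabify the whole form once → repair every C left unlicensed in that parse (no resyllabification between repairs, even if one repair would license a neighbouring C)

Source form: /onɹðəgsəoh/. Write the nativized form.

Substitution: /n/ → /b/, giving /obɹðəgsəoh/.
The consonants /ɹ/ cannot be parsed into a legal (C)V(C) syllable (at most one coda consonant is licensed; onsets are limited to one consonant).
Each unlicensed consonant becomes the onset of a new syllable: /ɹ/ → /ɹə/.

obɹəðəgsəoh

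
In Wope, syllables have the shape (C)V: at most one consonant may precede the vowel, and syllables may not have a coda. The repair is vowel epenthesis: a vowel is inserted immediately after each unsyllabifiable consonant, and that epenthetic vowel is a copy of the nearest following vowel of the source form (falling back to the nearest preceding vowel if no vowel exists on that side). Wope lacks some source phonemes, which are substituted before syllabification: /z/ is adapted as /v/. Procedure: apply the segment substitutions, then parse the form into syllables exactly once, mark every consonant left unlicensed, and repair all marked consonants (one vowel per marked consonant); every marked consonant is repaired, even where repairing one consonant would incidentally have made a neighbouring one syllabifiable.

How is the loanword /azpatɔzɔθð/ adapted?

avapatɔvɔθɔðɔ

Substitution: /z/ → /v/, giving /avpatɔvɔθð/.
Under (C)V, the unsyllabifiable consonants are /v/, /θ/, /ð/ (no codas are permitted; onsets are limited to one consonant).
Each unlicensed consonant becomes the onset of a new syllable: /v/ → /va/, /θ/ → /θɔ/, /ð/ → /ðɔ/.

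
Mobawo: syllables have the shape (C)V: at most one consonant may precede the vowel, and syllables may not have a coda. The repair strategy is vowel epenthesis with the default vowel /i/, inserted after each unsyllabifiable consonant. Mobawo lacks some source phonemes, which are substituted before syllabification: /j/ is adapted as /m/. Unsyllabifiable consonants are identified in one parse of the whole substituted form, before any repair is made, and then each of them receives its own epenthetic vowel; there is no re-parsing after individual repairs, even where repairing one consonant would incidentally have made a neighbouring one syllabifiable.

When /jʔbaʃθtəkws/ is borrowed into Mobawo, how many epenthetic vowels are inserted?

After substitution the input is /mʔbaʃθtəkws/.
The unsyllabifiable consonants are /m/, /ʔ/, /ʃ/, /θ/, /k/, /w/, /s/; each receives one epenthetic vowel.

7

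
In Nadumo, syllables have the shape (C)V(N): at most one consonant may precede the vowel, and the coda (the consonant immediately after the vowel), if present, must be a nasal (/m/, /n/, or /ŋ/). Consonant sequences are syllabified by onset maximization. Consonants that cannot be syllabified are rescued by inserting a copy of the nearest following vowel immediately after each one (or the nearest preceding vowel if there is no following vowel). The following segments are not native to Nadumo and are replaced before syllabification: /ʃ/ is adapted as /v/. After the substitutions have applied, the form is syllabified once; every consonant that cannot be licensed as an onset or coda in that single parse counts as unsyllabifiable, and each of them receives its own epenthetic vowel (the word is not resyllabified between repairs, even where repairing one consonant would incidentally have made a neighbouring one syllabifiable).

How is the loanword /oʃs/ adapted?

Substitution: /ʃ/ → /v/, giving /ovs/.
Syllabifying with onset maximization leaves /v/, /s/ stranded (only a nasal (/m/, /n/, or /ŋ/) is licensed in coda position; onsets are limited to one consonant).
Each unlicensed consonant becomes the onset of a new syllable: /v/ → /vo/, /s/ → /so/.

ovoso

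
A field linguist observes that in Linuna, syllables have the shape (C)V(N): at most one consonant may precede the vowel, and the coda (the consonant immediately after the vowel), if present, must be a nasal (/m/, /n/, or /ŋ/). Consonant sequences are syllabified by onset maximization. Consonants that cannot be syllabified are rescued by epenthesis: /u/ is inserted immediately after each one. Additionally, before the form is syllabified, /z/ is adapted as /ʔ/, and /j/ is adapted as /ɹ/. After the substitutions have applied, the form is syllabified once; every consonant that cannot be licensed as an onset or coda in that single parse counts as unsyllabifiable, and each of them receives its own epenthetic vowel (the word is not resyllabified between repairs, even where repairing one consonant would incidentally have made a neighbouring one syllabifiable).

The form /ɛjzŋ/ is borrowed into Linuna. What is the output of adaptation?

ɛɹuʔuŋu

Substitution: /j/ → /ɹ/, /z/ → /ʔ/, giving /ɛɹʔŋ/.
Under (C)V(N), the unsyllabifiable consonants are /ɹ/, /ʔ/, /ŋ/ (only a nasal (/m/, /n/, or /ŋ/) is licensed in coda position; onsets are limited to one consonant).
Epenthesis after each stranded consonant: /ɹ/ → /ɹu/, /ʔ/ → /ʔu/, /ŋ/ → /ŋu/.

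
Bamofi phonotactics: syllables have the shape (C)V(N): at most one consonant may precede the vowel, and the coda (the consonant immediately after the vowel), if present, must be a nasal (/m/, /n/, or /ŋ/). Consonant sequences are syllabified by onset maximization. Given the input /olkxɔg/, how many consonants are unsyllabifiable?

3

Syllabifying with onset maximization leaves /l/, /k/, /g/ stranded (only a nasal (/m/, /n/, or /ŋ/) is licensed in coda position; onsets are limited to one consonant).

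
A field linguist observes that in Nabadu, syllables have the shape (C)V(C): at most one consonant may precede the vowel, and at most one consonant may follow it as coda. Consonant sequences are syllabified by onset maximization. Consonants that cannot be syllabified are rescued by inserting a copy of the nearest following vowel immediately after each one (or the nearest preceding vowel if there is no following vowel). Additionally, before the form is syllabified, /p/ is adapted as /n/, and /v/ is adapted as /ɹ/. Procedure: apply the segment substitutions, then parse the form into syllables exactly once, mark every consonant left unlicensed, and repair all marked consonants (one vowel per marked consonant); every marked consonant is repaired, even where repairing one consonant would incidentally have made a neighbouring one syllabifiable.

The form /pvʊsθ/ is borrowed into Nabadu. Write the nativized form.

nʊɹʊsθʊ

Substitution: /p/ → /n/, /v/ → /ɹ/, giving /nɹʊsθ/.
Syllabifying with onset maximization leaves /n/, /θ/ stranded (at most one coda consonant is licensed; onsets are limited to one consonant).
Each unlicensed consonant becomes the onset of a new syllable: /n/ → /nʊ/, /θ/ → /θʊ/.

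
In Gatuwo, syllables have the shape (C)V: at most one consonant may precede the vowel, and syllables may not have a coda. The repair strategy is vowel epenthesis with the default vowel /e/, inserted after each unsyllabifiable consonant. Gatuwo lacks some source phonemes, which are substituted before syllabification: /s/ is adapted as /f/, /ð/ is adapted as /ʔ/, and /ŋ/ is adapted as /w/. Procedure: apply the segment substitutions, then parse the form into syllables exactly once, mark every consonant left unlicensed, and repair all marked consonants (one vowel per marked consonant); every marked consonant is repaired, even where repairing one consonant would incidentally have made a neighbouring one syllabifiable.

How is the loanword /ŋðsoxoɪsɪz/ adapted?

Substitution: /ŋ/ → /w/, /ð/ → /ʔ/, /s/ → /f/, giving /wʔfoxoɪfɪz/.
Under (C)V, the unsyllabifiable consonants are /w/, /ʔ/, /z/ (no codas are permitted; onsets are limited to one consonant).
Inserting the epenthetic vowel yields /w/ → /we/, /ʔ/ → /ʔe/, /z/ → /ze/.

weʔefoxoɪfɪze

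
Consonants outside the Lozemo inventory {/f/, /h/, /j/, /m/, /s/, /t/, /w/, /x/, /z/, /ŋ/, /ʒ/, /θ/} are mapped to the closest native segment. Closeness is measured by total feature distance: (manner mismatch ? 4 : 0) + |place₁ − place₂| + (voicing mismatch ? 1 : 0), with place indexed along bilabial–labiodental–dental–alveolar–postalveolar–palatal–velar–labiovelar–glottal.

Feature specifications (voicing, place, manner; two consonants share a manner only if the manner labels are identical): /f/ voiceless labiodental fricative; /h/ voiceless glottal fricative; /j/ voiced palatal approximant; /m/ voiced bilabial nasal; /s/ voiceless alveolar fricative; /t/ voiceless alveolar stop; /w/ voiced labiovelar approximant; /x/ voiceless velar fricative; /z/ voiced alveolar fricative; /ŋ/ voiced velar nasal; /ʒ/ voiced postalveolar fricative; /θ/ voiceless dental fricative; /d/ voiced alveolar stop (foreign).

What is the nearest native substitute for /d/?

/t/ is closest: same manner (stop), place distance 0 (alveolar→alveolar), voicing differs (+1); total 1. Next closest is /z/ at distance 4.

t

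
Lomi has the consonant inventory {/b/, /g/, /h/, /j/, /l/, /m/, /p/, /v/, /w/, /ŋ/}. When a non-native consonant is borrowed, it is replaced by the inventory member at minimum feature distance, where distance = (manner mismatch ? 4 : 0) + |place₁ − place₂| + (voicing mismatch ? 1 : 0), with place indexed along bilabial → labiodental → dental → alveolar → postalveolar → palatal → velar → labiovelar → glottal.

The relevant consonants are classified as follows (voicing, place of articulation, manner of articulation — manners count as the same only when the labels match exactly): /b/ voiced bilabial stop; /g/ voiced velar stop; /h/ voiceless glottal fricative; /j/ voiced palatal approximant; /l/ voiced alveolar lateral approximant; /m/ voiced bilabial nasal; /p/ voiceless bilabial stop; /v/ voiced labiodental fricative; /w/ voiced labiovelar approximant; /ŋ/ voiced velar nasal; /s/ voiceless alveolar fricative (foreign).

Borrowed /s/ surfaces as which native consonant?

/v/ is closest: same manner (fricative), place distance 2 (alveolar→labiodental), voicing differs (+1); total 3. Next closest is /h/ at distance 5.

v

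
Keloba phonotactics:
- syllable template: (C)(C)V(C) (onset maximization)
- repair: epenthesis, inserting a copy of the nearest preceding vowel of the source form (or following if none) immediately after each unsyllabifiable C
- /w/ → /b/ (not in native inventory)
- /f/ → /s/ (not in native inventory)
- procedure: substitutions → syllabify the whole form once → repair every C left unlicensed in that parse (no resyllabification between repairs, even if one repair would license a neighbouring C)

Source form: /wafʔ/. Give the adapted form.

Substitution: /w/ → /b/, /f/ → /s/, giving /basʔ/.
The consonants /ʔ/ cannot be parsed into a legal (C)(C)V(C) syllable (at most one coda consonant is licensed; onsets may contain at most 2 consonants).
Inserting the epenthetic vowel yields /ʔ/ → /ʔa/.

basʔa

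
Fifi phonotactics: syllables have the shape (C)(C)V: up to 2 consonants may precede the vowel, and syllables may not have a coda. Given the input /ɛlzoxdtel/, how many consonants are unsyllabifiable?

2

Under (C)(C)V, the unsyllabifiable consonants are /x/, /l/ (no codas are permitted; onsets may contain at most 2 consonants).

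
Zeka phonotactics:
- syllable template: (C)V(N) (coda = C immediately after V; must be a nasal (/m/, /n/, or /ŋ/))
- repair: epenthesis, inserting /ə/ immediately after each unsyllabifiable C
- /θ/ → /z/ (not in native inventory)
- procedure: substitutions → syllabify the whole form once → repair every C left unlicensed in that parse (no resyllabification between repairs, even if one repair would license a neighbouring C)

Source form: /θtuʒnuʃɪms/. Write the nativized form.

zətuʒənuʃɪmsə

Substitution: /θ/ → /z/, giving /ztuʒnuʃɪms/.
Under (C)V(N), the unsyllabifiable consonants are /z/, /ʒ/, /s/ (only a nasal (/m/, /n/, or /ŋ/) is licensed in coda position; onsets are limited to one consonant).
Inserting the epenthetic vowel yields /z/ → /zə/, /ʒ/ → /ʒə/, /s/ → /sə/.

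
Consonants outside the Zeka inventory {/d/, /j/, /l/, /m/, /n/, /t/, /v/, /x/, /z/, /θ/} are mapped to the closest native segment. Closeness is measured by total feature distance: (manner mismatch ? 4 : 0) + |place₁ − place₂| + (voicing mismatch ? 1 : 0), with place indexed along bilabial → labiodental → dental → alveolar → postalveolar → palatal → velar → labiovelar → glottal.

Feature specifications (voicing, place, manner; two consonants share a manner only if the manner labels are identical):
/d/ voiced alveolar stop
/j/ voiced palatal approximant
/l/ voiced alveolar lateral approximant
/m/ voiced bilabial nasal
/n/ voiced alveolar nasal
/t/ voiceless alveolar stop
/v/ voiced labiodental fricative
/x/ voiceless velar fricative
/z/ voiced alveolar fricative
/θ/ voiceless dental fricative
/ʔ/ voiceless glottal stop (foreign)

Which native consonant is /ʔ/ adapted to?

/t/ is closest: same manner (stop), place distance 5 (glottal→alveolar), same voicing; total 5. Next closest is /d/ at distance 6.

t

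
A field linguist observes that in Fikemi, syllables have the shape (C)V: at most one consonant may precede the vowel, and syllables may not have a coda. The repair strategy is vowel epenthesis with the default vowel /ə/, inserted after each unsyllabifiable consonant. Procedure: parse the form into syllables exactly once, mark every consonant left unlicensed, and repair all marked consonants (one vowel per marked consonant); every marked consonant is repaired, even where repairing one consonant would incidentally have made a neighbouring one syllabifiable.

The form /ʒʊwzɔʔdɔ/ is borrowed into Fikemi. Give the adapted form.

The consonants /w/, /ʔ/ cannot be parsed into a legal (C)V syllable (no codas are permitted; onsets are limited to one consonant).
Each unlicensed consonant becomes the onset of a new syllable: /w/ → /wə/, /ʔ/ → /ʔə/.

ʒʊwəzɔʔədɔ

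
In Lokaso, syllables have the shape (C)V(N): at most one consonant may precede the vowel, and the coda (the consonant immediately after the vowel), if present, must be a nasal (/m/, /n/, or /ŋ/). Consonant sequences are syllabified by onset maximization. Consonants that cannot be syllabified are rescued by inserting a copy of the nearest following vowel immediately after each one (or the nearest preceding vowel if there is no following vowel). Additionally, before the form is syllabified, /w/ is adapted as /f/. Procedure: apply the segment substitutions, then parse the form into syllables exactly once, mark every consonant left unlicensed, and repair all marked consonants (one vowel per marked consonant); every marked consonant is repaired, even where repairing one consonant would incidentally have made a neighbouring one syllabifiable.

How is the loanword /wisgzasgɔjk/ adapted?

Substitution: /w/ → /f/, giving /fisgzasgɔjk/.
The consonants /s/, /g/, /s/, /j/, /k/ cannot be parsed into a legal (C)V(N) syllable (only a nasal (/m/, /n/, or /ŋ/) is licensed in coda position; onsets are limited to one consonant).
Epenthesis after each stranded consonant: /s/ → /sa/, /g/ → /ga/, /s/ → /sɔ/, /j/ → /jɔ/, /k/ → /kɔ/.

fisagazasɔgɔjɔkɔ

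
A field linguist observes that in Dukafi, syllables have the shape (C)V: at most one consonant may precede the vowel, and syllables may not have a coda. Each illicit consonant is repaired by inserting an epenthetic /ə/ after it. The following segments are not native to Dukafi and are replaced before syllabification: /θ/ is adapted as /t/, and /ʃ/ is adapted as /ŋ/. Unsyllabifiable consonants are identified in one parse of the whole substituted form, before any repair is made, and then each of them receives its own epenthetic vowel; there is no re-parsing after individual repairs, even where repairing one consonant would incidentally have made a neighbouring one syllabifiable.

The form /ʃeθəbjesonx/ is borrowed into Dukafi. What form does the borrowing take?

ŋetəbəjesonəxə

Substitution: /ʃ/ → /ŋ/, /θ/ → /t/, giving /ŋetəbjesonx/.
Syllabifying with onset maximization leaves /b/, /n/, /x/ stranded (no codas are permitted; onsets are limited to one consonant).
Each unlicensed consonant becomes the onset of a new syllable: /b/ → /bə/, /n/ → /nə/, /x/ → /xə/.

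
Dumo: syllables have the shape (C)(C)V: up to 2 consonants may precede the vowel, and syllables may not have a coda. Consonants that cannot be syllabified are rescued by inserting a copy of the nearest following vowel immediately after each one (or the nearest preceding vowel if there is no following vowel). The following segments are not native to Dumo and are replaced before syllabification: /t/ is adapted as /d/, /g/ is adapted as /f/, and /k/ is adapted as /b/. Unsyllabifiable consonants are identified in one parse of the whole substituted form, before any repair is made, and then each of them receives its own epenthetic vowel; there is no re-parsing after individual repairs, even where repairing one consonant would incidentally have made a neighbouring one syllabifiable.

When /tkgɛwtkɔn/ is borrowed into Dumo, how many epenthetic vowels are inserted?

3

After substitution the input is /dbfɛwdbɔn/.
The unsyllabifiable consonants are /d/, /w/, /n/; each receives one epenthetic vowel.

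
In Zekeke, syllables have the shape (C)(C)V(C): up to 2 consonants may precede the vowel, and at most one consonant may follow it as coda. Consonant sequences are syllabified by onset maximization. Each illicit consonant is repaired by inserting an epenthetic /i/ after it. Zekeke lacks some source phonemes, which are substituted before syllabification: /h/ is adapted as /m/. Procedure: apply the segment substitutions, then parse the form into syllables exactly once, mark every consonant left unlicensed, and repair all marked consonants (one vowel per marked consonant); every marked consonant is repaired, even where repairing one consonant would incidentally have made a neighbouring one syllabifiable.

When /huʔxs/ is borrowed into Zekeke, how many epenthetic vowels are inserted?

2

After substitution the input is /muʔxs/.
The unsyllabifiable consonants are /x/, /s/; each receives one epenthetic vowel.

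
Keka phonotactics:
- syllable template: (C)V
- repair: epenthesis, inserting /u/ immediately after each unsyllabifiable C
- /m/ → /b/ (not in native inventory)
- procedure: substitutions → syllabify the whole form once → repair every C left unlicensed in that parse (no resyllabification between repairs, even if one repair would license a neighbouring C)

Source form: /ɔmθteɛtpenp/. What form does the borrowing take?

Substitution: /m/ → /b/, giving /ɔbθteɛtpenp/.
Under (C)V, the unsyllabifiable consonants are /b/, /θ/, /t/, /n/, /p/ (no codas are permitted; onsets are limited to one consonant).
Inserting the epenthetic vowel yields /b/ → /bu/, /θ/ → /θu/, /t/ → /tu/, /n/ → /nu/, /p/ → /pu/.

ɔbuθuteɛtupenupu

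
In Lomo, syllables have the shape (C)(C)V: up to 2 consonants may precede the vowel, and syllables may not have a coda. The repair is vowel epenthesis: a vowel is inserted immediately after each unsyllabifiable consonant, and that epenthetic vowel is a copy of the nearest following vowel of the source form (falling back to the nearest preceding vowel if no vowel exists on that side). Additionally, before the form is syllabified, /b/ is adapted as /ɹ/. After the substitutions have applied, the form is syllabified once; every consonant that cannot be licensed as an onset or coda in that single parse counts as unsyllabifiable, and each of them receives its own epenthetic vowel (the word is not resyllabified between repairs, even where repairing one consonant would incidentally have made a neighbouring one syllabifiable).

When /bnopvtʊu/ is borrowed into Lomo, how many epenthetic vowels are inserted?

1

After substitution the input is /ɹnopvtʊu/.
The unsyllabifiable consonants are /p/; each receives one epenthetic vowel.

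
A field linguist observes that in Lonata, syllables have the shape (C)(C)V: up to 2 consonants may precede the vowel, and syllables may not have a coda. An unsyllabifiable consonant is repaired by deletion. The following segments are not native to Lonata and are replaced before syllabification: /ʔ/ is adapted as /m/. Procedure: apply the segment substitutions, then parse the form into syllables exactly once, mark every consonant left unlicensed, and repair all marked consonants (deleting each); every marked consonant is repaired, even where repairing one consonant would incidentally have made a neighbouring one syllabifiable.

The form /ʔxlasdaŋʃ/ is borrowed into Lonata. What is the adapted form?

Substitution: /ʔ/ → /m/, giving /mxlasdaŋʃ/.
The consonants /m/, /ŋ/, /ʃ/ cannot be parsed into a legal (C)(C)V syllable (no codas are permitted; onsets may contain at most 2 consonants).
Deletion applies to /m/, /ŋ/, /ʃ/.

xlasda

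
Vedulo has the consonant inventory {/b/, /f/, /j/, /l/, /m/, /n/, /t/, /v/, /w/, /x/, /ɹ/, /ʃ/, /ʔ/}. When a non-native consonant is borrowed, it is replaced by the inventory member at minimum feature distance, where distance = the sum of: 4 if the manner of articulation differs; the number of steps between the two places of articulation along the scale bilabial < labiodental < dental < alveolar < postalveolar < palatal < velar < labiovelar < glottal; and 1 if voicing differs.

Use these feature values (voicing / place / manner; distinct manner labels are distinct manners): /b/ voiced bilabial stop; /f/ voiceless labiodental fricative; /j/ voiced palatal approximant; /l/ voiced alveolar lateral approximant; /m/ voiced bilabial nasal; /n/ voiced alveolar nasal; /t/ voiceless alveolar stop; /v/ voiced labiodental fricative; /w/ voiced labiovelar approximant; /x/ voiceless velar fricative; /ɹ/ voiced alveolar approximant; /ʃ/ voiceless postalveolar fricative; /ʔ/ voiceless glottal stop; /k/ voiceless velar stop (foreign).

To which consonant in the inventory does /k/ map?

/ʔ/ is closest: same manner (stop), place distance 2 (velar→glottal), same voicing; total 2. Next closest is /t/ at distance 3.

ʔ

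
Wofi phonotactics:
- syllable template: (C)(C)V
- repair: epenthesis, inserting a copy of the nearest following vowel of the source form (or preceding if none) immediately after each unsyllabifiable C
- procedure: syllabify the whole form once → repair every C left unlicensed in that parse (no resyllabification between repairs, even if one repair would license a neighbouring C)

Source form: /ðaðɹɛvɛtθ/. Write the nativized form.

Under (C)(C)V, the unsyllabifiable consonants are /t/, /θ/ (no codas are permitted; onsets may contain at most 2 consonants).
Each unlicensed consonant becomes the onset of a new syllable: /t/ → /tɛ/, /θ/ → /θɛ/.

ðaðɹɛvɛtɛθɛ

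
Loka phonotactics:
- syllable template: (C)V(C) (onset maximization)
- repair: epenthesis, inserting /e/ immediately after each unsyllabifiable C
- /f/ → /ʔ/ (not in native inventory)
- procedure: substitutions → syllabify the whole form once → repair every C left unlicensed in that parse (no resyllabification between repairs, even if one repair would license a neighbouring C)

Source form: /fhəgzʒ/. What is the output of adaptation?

Substitution: /f/ → /ʔ/, giving /ʔhəgzʒ/.
Syllabifying with onset maximization leaves /ʔ/, /z/, /ʒ/ stranded (at most one coda consonant is licensed; onsets are limited to one consonant).
Inserting the epenthetic vowel yields /ʔ/ → /ʔe/, /z/ → /ze/, /ʒ/ → /ʒe/.

ʔehəgzeʒe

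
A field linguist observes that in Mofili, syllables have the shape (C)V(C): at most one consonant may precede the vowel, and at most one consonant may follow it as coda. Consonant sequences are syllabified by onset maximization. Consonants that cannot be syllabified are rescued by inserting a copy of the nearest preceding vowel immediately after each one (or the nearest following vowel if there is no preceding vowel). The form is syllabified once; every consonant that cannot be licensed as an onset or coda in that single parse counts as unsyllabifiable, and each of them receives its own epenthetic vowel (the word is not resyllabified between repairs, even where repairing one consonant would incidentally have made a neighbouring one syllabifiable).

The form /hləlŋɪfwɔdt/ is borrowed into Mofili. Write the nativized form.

The consonants /h/, /t/ cannot be parsed into a legal (C)V(C) syllable (at most one coda consonant is licensed; onsets are limited to one consonant).
Epenthesis after each stranded consonant: /h/ → /hə/, /t/ → /tɔ/.

hələlŋɪfwɔdtɔ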